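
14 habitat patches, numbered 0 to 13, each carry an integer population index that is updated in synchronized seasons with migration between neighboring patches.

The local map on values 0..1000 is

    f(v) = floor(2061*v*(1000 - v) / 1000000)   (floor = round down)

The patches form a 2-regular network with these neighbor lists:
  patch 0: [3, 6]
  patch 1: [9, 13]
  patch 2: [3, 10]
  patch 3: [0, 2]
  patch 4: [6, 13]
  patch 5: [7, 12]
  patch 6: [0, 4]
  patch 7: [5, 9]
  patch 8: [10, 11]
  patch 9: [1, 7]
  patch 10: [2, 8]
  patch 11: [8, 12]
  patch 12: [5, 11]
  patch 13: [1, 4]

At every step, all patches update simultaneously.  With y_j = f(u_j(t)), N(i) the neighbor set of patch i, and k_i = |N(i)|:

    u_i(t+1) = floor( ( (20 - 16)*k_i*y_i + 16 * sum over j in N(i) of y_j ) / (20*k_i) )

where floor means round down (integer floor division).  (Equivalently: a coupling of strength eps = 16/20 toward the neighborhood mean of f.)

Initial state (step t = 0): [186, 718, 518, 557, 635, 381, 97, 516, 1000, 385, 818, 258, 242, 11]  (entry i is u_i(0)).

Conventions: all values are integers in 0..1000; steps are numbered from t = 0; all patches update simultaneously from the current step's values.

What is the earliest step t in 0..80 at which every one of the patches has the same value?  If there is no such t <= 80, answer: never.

Answer: 5
Key observation: Synchronization is absorbing here: once all patches are equal they stay equal, and step 5 is the first all-equal step.

Derivation:
t=0: [186, 718, 518, 557, 635, 381, 97, 516, 1000, 385, 818, 258, 242, 11]  (not all equal)
t=1: [337, 287, 428, 432, 176, 454, 351, 492, 280, 469, 266, 230, 427, 362]  (not all equal)
t=2: [481, 479, 463, 486, 437, 509, 397, 512, 389, 477, 448, 440, 450, 382]  (not all equal)
t=3: [505, 502, 511, 513, 493, 512, 507, 514, 504, 514, 502, 501, 510, 505]  (not all equal)
t=4: [514, 514, 514, 514, 515, 514, 515, 514, 515, 514, 515, 515, 514, 515]  (not all equal)
t=5: [514, 514, 514, 514, 514, 514, 514, 514, 514, 514, 514, 514, 514, 514]  (all equal)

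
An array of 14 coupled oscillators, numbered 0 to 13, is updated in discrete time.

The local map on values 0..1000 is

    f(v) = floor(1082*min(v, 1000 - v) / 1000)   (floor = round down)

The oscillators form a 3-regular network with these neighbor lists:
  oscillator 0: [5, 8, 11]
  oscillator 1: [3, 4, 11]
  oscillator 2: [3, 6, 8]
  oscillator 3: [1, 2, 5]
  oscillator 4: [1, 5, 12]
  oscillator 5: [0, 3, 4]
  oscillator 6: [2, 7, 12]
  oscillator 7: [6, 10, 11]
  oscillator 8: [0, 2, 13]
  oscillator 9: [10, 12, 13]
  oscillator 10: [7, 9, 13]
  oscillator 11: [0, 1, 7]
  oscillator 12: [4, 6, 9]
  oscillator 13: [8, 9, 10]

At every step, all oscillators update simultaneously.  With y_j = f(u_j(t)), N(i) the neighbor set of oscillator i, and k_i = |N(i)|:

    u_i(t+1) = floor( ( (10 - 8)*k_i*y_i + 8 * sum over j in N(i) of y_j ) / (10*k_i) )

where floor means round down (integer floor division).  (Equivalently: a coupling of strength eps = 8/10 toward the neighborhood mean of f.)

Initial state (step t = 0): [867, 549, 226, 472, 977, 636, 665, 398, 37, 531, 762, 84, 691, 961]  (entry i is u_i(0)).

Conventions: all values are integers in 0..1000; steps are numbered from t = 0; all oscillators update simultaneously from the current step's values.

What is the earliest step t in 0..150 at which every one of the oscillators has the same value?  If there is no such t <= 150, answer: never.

Simulating step by step:
t=0: [867, 549, 226, 472, 977, 636, 665, 398, 37, 531, 762, 84, 691, 961]  (not all equal)
t=1: [168, 263, 292, 401, 328, 259, 341, 275, 122, 270, 312, 300, 304, 222]  (not all equal)
t=2: [232, 353, 311, 321, 308, 314, 324, 333, 222, 299, 288, 268, 336, 250]  (not all equal)
t=3: [281, 334, 317, 351, 355, 316, 352, 325, 276, 316, 316, 322, 340, 287]  (not all equal)
t=4: [324, 368, 350, 354, 361, 352, 358, 355, 314, 339, 335, 340, 368, 323]  (not all equal)
t=5: [359, 383, 371, 384, 391, 375, 386, 374, 355, 368, 365, 375, 384, 354]  (not all equal)
t=6: [396, 414, 404, 408, 413, 407, 408, 405, 389, 397, 394, 402, 413, 390]  (not all equal)
t=7: [430, 441, 434, 441, 444, 438, 440, 434, 426, 430, 428, 436, 440, 424]  (not all equal)
t=8: [467, 476, 470, 473, 476, 473, 472, 469, 463, 465, 463, 470, 474, 461]  (not all equal)
t=9: [506, 512, 507, 511, 513, 510, 509, 506, 502, 503, 502, 508, 509, 500]  (not all equal)
t=10: [533, 528, 532, 530, 528, 529, 532, 533, 536, 536, 537, 532, 531, 538]  (not all equal)
t=11: [505, 508, 505, 508, 508, 507, 506, 504, 503, 502, 501, 506, 506, 500]  (not all equal)
t=12: [534, 532, 534, 533, 532, 533, 534, 535, 537, 538, 538, 534, 534, 538]  (not all equal)
t=13: [503, 505, 503, 505, 505, 505, 503, 502, 501, 500, 500, 504, 503, 499]  (not all equal)
t=14: [536, 535, 537, 535, 535, 535, 537, 538, 537, 539, 539, 536, 537, 540]  (not all equal)
t=15: [501, 502, 500, 502, 502, 502, 499, 499, 499, 498, 498, 501, 500, 498]  (not all equal)
t=16: [538, 538, 539, 538, 538, 538, 540, 538, 539, 538, 538, 538, 538, 538]  (not all equal)
t=17: [498, 499, 498, 498, 499, 499, 498, 498, 498, 499, 499, 499, 498, 498]  (not all equal)
t=18: [538, 538, 538, 538, 538, 538, 538, 538, 538, 538, 538, 538, 538, 538]  (all equal)

Answer: 18
Key observation: Synchronization is absorbing here: once all oscillators are equal they stay equal, and step 18 is the first all-equal step.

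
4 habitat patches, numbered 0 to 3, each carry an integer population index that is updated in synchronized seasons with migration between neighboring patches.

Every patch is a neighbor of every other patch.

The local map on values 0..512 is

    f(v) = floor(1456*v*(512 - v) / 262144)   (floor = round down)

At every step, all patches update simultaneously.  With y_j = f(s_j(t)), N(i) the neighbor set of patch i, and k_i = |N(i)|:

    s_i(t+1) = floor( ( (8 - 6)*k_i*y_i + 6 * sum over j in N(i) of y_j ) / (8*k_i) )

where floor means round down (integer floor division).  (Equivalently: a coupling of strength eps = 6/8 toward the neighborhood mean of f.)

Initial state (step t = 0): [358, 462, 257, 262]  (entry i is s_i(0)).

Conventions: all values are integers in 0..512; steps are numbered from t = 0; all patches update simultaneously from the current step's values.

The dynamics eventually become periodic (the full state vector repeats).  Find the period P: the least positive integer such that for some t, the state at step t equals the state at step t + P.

Simulating step by step:
t=0: [358, 462, 257, 262]
t=1: [290, 290, 290, 290]
t=2: [357, 357, 357, 357]
t=3: [307, 307, 307, 307]
t=4: [349, 349, 349, 349]
t=5: [315, 315, 315, 315]
t=6: [344, 344, 344, 344]
t=7: [320, 320, 320, 320]
t=8: [341, 341, 341, 341]
t=9: [323, 323, 323, 323]
t=10: [339, 339, 339, 339]
t=11: [325, 325, 325, 325]
t=12: [337, 337, 337, 337]
t=13: [327, 327, 327, 327]
t=14: [336, 336, 336, 336]
t=15: [328, 328, 328, 328]
t=16: [335, 335, 335, 335]
t=17: [329, 329, 329, 329]
t=18: [334, 334, 334, 334]
t=19: [330, 330, 330, 330]
t=20: [333, 333, 333, 333]
t=21: [331, 331, 331, 331]
t=22: [332, 332, 332, 332]
t=23: [331, 331, 331, 331]

Answer: 2
Key observation: The state at step 21, [331, 331, 331, 331], reappears at step 23 — and no state repeats earlier — so the cycle the system enters has period 2.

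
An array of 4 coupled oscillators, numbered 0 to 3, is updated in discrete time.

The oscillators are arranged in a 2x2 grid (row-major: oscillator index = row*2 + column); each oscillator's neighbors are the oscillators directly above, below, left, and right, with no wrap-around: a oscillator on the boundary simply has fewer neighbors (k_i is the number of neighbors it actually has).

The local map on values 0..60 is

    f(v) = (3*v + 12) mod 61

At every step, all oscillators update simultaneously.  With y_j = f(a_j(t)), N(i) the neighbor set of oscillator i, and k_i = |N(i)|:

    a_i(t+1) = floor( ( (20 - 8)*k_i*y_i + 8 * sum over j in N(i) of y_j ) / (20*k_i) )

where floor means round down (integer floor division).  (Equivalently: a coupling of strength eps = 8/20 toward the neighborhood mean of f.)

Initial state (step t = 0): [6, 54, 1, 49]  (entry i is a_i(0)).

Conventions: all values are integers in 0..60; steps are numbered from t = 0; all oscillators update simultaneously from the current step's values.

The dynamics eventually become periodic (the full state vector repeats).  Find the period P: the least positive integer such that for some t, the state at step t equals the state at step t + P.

Answer: 10
Key observation: The state at step 86, [53, 53, 53, 53], reappears at step 96 — and no state repeats earlier — so the cycle the system enters has period 10.

Derivation:
t=0: [6, 54, 1, 49]
t=1: [31, 44, 22, 35]
t=2: [34, 33, 30, 41]
t=3: [50, 43, 37, 26]
t=4: [28, 25, 14, 21]
t=5: [37, 25, 42, 24]
t=6: [9, 20, 14, 22]
t=7: [36, 17, 43, 23]
t=8: [39, 17, 27, 16]
t=9: [11, 14, 32, 42]
t=10: [47, 44, 40, 29]
t=11: [25, 27, 19, 29]
t=12: [23, 32, 17, 30]
t=13: [21, 40, 13, 34]
t=14: [20, 19, 44, 44]
t=15: [12, 11, 19, 19]
t=16: [39, 38, 16, 15]
t=17: [17, 15, 48, 47]
t=18: [19, 40, 27, 36]
t=19: [13, 19, 32, 43]
t=20: [41, 18, 42, 22]
t=21: [12, 9, 15, 14]
t=22: [48, 43, 54, 51]
t=23: [34, 26, 46, 40]
t=24: [43, 30, 29, 17]
t=25: [27, 28, 27, 17]
t=26: [32, 27, 26, 14]
t=27: [40, 39, 37, 44]
t=28: [7, 10, 7, 14]
t=29: [34, 42, 37, 47]
t=30: [35, 26, 17, 22]
t=31: [39, 32, 15, 16]
t=32: [25, 41, 47, 56]
t=33: [24, 24, 35, 43]
t=34: [29, 22, 42, 27]
t=35: [29, 24, 23, 25]
t=36: [31, 26, 24, 24]
t=37: [36, 30, 27, 24]
t=38: [50, 41, 35, 28]
t=39: [37, 22, 48, 34]
t=40: [10, 21, 31, 42]
t=41: [36, 20, 38, 21]
t=42: [38, 21, 17, 11]
t=43: [5, 18, 11, 30]
t=44: [26, 16, 40, 34]
t=45: [31, 52, 22, 45]
t=46: [39, 41, 24, 27]
t=47: [11, 15, 21, 26]
t=48: [41, 49, 23, 31]
t=49: [19, 33, 23, 37]
t=50: [18, 31, 13, 14]
t=51: [22, 38, 42, 51]
t=52: [14, 14, 21, 29]
t=53: [46, 50, 26, 36]
t=54: [30, 41, 34, 49]
t=55: [37, 23, 47, 35]
t=56: [10, 23, 30, 43]
t=57: [37, 24, 36, 23]
t=58: [17, 18, 39, 28]
t=59: [3, 10, 11, 23]
t=60: [30, 33, 35, 29]
t=61: [45, 45, 49, 44]
t=62: [27, 24, 31, 25]
t=63: [32, 25, 38, 29]
t=64: [34, 32, 19, 28]
t=65: [42, 45, 22, 32]
t=66: [18, 27, 22, 36]
t=67: [12, 32, 23, 45]
t=68: [42, 42, 26, 28]
t=69: [18, 19, 27, 30]
t=70: [11, 14, 28, 32]
t=71: [44, 50, 39, 46]
t=72: [22, 34, 14, 26]
t=73: [31, 41, 41, 38]
t=74: [31, 17, 17, 7]
t=75: [27, 16, 16, 20]
t=76: [43, 44, 44, 30]
t=77: [20, 25, 25, 33]
t=78: [17, 27, 27, 40]
t=79: [14, 21, 21, 18]
t=80: [38, 20, 20, 8]
t=81: [6, 14, 14, 26]
t=82: [39, 44, 44, 39]
t=83: [13, 16, 16, 13]
t=84: [54, 56, 56, 54]
t=85: [54, 55, 55, 54]
t=86: [53, 53, 53, 53]
t=87: [49, 49, 49, 49]
t=88: [37, 37, 37, 37]
t=89: [1, 1, 1, 1]
t=90: [15, 15, 15, 15]
t=91: [57, 57, 57, 57]
t=92: [0, 0, 0, 0]
t=93: [12, 12, 12, 12]
t=94: [48, 48, 48, 48]
t=95: [34, 34, 34, 34]
t=96: [53, 53, 53, 53]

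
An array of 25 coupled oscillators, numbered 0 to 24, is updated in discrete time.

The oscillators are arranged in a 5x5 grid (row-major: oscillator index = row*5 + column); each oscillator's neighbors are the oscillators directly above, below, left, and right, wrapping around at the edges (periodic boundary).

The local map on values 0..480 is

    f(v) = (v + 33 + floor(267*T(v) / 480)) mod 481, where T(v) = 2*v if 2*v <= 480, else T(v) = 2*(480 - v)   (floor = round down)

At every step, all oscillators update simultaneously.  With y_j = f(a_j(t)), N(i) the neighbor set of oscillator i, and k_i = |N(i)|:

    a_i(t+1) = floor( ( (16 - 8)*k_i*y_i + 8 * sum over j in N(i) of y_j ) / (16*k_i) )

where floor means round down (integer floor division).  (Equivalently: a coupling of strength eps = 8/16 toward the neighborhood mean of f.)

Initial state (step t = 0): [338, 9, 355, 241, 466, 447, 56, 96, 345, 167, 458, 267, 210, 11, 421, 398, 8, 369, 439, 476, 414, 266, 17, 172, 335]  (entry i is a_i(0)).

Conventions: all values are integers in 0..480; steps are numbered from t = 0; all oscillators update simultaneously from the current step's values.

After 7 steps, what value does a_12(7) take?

Answer: a_12(7) = 45

Derivation:
t=0: [338, 9, 355, 241, 466, 447, 56, 96, 345, 167, 458, 267, 210, 11, 421, 398, 8, 369, 439, 476, 414, 266, 17, 172, 335]
t=1: [43, 63, 74, 94, 83, 94, 122, 207, 115, 211, 38, 116, 286, 102, 82, 39, 49, 100, 84, 36, 43, 54, 101, 224, 86]
t=2: [152, 176, 233, 202, 234, 241, 288, 335, 315, 354, 160, 213, 181, 217, 221, 117, 166, 202, 183, 147, 136, 157, 198, 125, 165]
t=3: [280, 303, 192, 284, 178, 132, 90, 94, 95, 44, 230, 153, 272, 117, 105, 317, 329, 438, 348, 308, 332, 376, 371, 362, 316]
t=4: [129, 120, 266, 167, 239, 210, 230, 234, 202, 213, 139, 223, 140, 213, 188, 48, 84, 42, 74, 75, 48, 45, 92, 46, 94]
t=5: [271, 208, 146, 280, 143, 321, 122, 133, 283, 178, 295, 124, 187, 176, 279, 174, 155, 179, 149, 218, 166, 171, 167, 194, 179]
t=6: [182, 371, 323, 173, 283, 125, 286, 295, 174, 266, 125, 288, 391, 312, 136, 300, 367, 395, 332, 157, 349, 397, 391, 370, 352]
t=7: [263, 92, 91, 267, 141, 251, 82, 94, 269, 161, 238, 81, 45, 126, 255, 119, 45, 42, 86, 240, 92, 42, 42, 88, 86]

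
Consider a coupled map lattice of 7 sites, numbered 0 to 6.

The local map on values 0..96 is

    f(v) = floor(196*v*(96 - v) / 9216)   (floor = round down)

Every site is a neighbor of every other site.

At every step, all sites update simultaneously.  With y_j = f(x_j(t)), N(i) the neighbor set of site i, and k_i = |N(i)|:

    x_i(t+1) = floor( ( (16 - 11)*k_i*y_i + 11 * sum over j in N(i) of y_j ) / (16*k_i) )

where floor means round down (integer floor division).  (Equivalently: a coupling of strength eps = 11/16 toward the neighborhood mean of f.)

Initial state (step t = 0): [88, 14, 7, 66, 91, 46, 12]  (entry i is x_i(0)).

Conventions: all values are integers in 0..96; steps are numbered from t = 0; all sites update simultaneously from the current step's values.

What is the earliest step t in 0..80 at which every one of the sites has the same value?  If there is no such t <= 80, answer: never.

Answer: 3
Key observation: Synchronization is absorbing here: once all sites are equal they stay equal, and step 3 is the first all-equal step.

Derivation:
t=0: [88, 14, 7, 66, 91, 46, 12]  (not all equal)
t=1: [22, 24, 22, 27, 21, 29, 23]  (not all equal)
t=2: [35, 36, 35, 36, 35, 36, 35]  (not all equal)
t=3: [45, 45, 45, 45, 45, 45, 45]  (all equal)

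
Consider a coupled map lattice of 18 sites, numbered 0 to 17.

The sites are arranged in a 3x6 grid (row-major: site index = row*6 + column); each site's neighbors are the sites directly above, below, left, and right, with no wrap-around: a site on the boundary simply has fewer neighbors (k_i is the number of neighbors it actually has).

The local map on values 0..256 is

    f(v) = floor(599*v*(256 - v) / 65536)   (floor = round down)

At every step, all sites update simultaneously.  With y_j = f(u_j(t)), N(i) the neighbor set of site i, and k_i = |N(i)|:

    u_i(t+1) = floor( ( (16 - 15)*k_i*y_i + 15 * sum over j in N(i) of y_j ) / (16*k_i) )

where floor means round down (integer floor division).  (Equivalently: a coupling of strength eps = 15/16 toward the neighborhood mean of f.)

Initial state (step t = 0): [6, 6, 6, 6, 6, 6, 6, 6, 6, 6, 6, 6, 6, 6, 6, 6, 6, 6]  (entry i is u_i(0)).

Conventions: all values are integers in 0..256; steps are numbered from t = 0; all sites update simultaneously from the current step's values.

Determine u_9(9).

Simulating step by step:
t=0: [6, 6, 6, 6, 6, 6, 6, 6, 6, 6, 6, 6, 6, 6, 6, 6, 6, 6]
t=1: [13, 13, 13, 13, 13, 13, 13, 13, 13, 13, 13, 13, 13, 13, 13, 13, 13, 13]
t=2: [28, 28, 28, 28, 28, 28, 28, 28, 28, 28, 28, 28, 28, 28, 28, 28, 28, 28]
t=3: [58, 58, 58, 58, 58, 58, 58, 58, 58, 58, 58, 58, 58, 58, 58, 58, 58, 58]
t=4: [104, 104, 104, 104, 104, 104, 104, 104, 104, 104, 104, 104, 104, 104, 104, 104, 104, 104]
t=5: [144, 144, 144, 144, 144, 144, 144, 144, 144, 144, 144, 144, 144, 144, 144, 144, 144, 144]
t=6: [147, 147, 147, 147, 147, 147, 147, 147, 147, 147, 147, 147, 147, 147, 147, 147, 147, 147]
t=7: [146, 146, 146, 146, 146, 146, 146, 146, 146, 146, 146, 146, 146, 146, 146, 146, 146, 146]
t=8: [146, 146, 146, 146, 146, 146, 146, 146, 146, 146, 146, 146, 146, 146, 146, 146, 146, 146]
t=9: [146, 146, 146, 146, 146, 146, 146, 146, 146, 146, 146, 146, 146, 146, 146, 146, 146, 146]

Answer: u_9(9) = 146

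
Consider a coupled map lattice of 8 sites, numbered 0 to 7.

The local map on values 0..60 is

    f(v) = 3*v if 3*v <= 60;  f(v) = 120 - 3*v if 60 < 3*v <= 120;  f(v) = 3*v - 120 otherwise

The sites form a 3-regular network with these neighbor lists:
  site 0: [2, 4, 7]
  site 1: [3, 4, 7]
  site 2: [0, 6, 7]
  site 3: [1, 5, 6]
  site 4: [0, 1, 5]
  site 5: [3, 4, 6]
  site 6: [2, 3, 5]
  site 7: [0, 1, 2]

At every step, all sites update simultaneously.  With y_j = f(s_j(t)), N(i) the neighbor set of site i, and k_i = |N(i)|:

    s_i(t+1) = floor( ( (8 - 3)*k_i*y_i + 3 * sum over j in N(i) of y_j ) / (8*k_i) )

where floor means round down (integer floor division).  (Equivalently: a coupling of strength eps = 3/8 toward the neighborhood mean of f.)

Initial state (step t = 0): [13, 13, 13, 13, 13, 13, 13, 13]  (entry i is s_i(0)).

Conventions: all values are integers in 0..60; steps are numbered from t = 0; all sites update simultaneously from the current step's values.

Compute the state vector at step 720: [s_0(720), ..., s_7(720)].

Answer: [27, 27, 27, 27, 27, 27, 27, 27]
Key observation: The state at step 1, [39, 39, 39, 39, 39, 39, 39, 39], reappears at step 5: the system is in a cycle of period 4 from step 1 on.  Therefore the state at step 720 equals the state at step 1 + ((720 - 1) mod 4) = 4, which is [27, 27, 27, 27, 27, 27, 27, 27].

Derivation:
t=0: [13, 13, 13, 13, 13, 13, 13, 13]
t=1: [39, 39, 39, 39, 39, 39, 39, 39]
t=2: [3, 3, 3, 3, 3, 3, 3, 3]
t=3: [9, 9, 9, 9, 9, 9, 9, 9]
t=4: [27, 27, 27, 27, 27, 27, 27, 27]
t=5: [39, 39, 39, 39, 39, 39, 39, 39]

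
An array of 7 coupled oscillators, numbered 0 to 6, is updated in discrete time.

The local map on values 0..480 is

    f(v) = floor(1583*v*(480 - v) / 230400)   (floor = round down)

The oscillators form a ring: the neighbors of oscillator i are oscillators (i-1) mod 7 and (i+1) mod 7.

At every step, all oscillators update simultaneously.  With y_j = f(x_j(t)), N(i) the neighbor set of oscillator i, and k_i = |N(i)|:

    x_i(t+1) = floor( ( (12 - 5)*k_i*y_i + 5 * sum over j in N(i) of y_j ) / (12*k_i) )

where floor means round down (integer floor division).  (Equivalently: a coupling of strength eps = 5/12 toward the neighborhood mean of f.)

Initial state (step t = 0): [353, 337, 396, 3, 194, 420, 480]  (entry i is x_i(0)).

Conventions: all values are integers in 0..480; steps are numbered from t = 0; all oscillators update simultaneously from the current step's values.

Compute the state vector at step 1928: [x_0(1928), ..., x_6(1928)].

Answer: [395, 395, 395, 395, 395, 395, 395]
Key observation: The state at step 10, [395, 395, 395, 395, 395, 395, 395], reappears at step 12: the system is in a cycle of period 2 from step 10 on.  Therefore the state at step 1928 equals the state at step 10 + ((1928 - 10) mod 2) = 10, which is [395, 395, 395, 395, 395, 395, 395].

Derivation:
t=0: [353, 337, 396, 3, 194, 420, 480]
t=1: [248, 304, 203, 132, 260, 180, 100]
t=2: [361, 376, 367, 346, 372, 352, 311]
t=3: [303, 276, 287, 302, 291, 312, 336]
t=4: [364, 381, 378, 372, 371, 357, 345]
t=5: [289, 266, 265, 273, 281, 299, 309]
t=6: [378, 388, 390, 387, 382, 372, 368]
t=7: [264, 248, 243, 247, 258, 273, 277]
t=8: [390, 394, 395, 394, 392, 388, 387]
t=9: [240, 233, 230, 232, 237, 243, 245]
t=10: [395, 395, 395, 395, 395, 395, 395]
t=11: [230, 230, 230, 230, 230, 230, 230]
t=12: [395, 395, 395, 395, 395, 395, 395]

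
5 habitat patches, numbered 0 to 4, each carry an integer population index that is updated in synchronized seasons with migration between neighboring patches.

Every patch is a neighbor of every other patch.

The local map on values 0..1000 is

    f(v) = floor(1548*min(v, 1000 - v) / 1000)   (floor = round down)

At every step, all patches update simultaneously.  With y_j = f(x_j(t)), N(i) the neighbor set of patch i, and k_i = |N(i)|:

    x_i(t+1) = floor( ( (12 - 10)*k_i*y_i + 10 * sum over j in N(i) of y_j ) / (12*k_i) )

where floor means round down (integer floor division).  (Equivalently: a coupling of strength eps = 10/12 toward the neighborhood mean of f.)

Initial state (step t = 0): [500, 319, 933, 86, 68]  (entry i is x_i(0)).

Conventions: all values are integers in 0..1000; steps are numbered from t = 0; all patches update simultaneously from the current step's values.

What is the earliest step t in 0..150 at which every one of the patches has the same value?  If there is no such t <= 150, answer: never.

Simulating step by step:
t=0: [500, 319, 933, 86, 68]  (not all equal)
t=1: [302, 314, 330, 329, 330]  (not all equal)
t=2: [497, 496, 495, 495, 495]  (not all equal)
t=3: [766, 766, 766, 766, 766]  (all equal)

Answer: 3
Key observation: Synchronization is absorbing here: once all patches are equal they stay equal, and step 3 is the first all-equal step.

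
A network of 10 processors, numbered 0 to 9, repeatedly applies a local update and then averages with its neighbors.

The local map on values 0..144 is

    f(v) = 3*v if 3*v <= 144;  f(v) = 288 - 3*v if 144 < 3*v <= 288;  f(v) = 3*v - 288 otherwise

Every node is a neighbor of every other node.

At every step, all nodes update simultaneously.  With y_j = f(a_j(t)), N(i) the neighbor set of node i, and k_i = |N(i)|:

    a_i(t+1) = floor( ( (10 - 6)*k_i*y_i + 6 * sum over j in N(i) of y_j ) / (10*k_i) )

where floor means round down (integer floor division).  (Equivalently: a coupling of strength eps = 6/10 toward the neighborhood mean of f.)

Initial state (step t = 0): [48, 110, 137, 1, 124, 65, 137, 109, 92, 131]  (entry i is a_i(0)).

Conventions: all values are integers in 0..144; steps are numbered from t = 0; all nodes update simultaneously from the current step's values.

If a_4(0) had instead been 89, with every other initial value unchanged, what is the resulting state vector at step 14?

Answer: [76, 82, 83, 85, 85, 91, 83, 81, 88, 89]
Key observation: This trace re-runs the system from the modified initial state.

Derivation:
t=0: [48, 110, 137, 1, 89, 65, 137, 109, 92, 131]
t=1: [95, 61, 88, 48, 54, 78, 88, 60, 51, 82]
t=2: [52, 86, 59, 99, 93, 69, 59, 87, 96, 65]
t=3: [84, 50, 77, 43, 43, 67, 77, 49, 40, 71]
t=4: [76, 110, 83, 107, 107, 93, 83, 111, 104, 89]
t=5: [43, 37, 36, 34, 34, 26, 36, 38, 31, 30]
t=6: [112, 106, 105, 103, 103, 95, 105, 107, 100, 99]
t=7: [31, 25, 24, 22, 22, 16, 24, 26, 19, 18]
t=8: [76, 70, 69, 67, 67, 61, 69, 71, 64, 63]
t=9: [76, 82, 83, 85, 85, 91, 83, 81, 88, 89]
t=10: [43, 37, 36, 34, 34, 28, 36, 38, 31, 30]
t=11: [112, 106, 105, 103, 103, 97, 105, 107, 100, 99]
t=12: [31, 25, 24, 22, 22, 16, 24, 26, 19, 18]
t=13: [76, 70, 69, 67, 67, 61, 69, 71, 64, 63]
t=14: [76, 82, 83, 85, 85, 91, 83, 81, 88, 89]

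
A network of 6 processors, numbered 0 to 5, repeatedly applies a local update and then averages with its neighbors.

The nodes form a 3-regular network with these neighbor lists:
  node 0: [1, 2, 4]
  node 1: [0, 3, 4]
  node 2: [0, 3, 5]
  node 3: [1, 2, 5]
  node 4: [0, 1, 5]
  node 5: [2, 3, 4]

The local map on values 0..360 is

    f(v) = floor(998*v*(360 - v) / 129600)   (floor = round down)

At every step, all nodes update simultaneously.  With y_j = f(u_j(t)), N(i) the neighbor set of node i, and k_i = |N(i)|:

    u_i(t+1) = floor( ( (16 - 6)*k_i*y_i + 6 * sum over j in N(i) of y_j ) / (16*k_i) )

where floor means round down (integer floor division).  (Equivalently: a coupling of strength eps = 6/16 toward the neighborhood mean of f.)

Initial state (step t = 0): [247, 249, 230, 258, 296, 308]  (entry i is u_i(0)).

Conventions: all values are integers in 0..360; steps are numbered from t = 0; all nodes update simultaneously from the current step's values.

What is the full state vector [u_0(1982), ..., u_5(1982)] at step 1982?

Answer: [231, 231, 231, 231, 231, 231]
Key observation: The state at step 12, [231, 231, 231, 231, 231, 231], reappears at step 14: the system is in a cycle of period 2 from step 12 on.  Therefore the state at step 1982 equals the state at step 12 + ((1982 - 12) mod 2) = 12, which is [231, 231, 231, 231, 231, 231].

Derivation:
t=0: [247, 249, 230, 258, 296, 308]
t=1: [207, 202, 211, 196, 159, 149]
t=2: [243, 245, 242, 245, 245, 243]
t=3: [217, 216, 218, 216, 216, 217]
t=4: [238, 238, 238, 238, 238, 238]
t=5: [223, 223, 223, 223, 223, 223]
t=6: [235, 235, 235, 235, 235, 235]
t=7: [226, 226, 226, 226, 226, 226]
t=8: [233, 233, 233, 233, 233, 233]
t=9: [227, 227, 227, 227, 227, 227]
t=10: [232, 232, 232, 232, 232, 232]
t=11: [228, 228, 228, 228, 228, 228]
t=12: [231, 231, 231, 231, 231, 231]
t=13: [229, 229, 229, 229, 229, 229]
t=14: [231, 231, 231, 231, 231, 231]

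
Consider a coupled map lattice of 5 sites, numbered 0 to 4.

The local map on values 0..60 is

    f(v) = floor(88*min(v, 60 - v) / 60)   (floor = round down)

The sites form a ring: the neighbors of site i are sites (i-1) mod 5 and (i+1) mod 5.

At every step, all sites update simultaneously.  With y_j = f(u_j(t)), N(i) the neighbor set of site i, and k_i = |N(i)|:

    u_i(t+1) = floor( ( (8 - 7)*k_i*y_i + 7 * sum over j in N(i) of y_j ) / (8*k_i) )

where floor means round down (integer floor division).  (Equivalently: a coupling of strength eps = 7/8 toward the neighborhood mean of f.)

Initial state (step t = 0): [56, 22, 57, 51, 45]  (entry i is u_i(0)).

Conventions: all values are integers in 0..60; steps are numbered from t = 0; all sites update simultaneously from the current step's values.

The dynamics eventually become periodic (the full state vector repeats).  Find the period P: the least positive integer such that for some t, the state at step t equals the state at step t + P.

Simulating step by step:
t=0: [56, 22, 57, 51, 45]
t=1: [24, 7, 20, 13, 10]
t=2: [14, 29, 16, 21, 25]
t=3: [36, 24, 34, 29, 26]
t=4: [36, 36, 38, 38, 38]
t=5: [33, 33, 33, 32, 33]
t=6: [39, 39, 39, 39, 39]
t=7: [30, 30, 30, 30, 30]
t=8: [44, 44, 44, 44, 44]
t=9: [23, 23, 23, 23, 23]
t=10: [33, 33, 33, 33, 33]
t=11: [39, 39, 39, 39, 39]

Answer: 5
Key observation: The state at step 6, [39, 39, 39, 39, 39], reappears at step 11 — and no state repeats earlier — so the cycle the system enters has period 5.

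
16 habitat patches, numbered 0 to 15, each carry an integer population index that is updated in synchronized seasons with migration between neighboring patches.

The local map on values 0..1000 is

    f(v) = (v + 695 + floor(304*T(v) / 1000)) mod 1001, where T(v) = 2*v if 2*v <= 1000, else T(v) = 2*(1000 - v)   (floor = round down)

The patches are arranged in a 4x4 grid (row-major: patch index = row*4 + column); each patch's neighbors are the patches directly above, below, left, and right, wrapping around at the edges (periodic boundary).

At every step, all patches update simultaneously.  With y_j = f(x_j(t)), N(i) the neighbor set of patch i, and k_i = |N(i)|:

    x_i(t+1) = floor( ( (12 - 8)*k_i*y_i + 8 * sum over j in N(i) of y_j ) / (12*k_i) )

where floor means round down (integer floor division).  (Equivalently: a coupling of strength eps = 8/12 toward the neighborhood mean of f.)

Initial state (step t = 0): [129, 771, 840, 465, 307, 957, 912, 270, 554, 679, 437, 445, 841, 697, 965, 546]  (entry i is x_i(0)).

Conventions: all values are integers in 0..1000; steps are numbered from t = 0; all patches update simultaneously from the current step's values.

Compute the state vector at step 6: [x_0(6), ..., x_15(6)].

Simulating step by step:
t=0: [129, 771, 840, 465, 307, 957, 912, 270, 554, 679, 437, 445, 841, 697, 965, 546]
t=1: [611, 665, 607, 509, 433, 562, 525, 325, 472, 550, 518, 396, 629, 605, 579, 532]
t=2: [513, 544, 529, 468, 418, 503, 466, 360, 448, 508, 482, 390, 523, 538, 524, 487]
t=3: [473, 508, 488, 442, 403, 470, 439, 353, 420, 482, 451, 379, 486, 509, 496, 455]
t=4: [438, 480, 458, 404, 369, 434, 400, 328, 387, 446, 416, 346, 449, 489, 467, 420]
t=5: [384, 438, 408, 350, 316, 380, 346, 276, 332, 395, 361, 294, 398, 449, 421, 365]
t=6: [301, 362, 329, 265, 230, 298, 261, 191, 247, 313, 277, 208, 316, 376, 343, 280]

Answer: [301, 362, 329, 265, 230, 298, 261, 191, 247, 313, 277, 208, 316, 376, 343, 280]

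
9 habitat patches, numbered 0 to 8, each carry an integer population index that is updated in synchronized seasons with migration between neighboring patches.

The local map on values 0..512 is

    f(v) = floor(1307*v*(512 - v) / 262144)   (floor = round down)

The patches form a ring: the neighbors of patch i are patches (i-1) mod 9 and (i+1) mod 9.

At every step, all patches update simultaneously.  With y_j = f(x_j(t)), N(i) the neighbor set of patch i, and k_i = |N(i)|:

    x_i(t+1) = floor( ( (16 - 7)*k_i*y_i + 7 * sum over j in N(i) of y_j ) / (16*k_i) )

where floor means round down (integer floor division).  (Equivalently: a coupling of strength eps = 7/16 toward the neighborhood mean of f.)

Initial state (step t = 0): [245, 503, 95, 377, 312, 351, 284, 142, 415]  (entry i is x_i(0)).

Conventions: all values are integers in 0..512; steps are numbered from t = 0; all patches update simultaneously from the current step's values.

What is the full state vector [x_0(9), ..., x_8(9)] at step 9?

Answer: [311, 311, 311, 311, 311, 311, 311, 311, 311]

Derivation:
t=0: [245, 503, 95, 377, 312, 351, 284, 142, 415]
t=1: [231, 126, 170, 253, 291, 296, 299, 261, 240]
t=2: [305, 270, 286, 316, 320, 318, 319, 323, 324]
t=3: [314, 321, 319, 310, 306, 306, 305, 304, 305]
t=4: [309, 306, 307, 311, 313, 314, 314, 314, 313]
t=5: [312, 313, 312, 311, 310, 309, 309, 309, 310]
t=6: [311, 310, 310, 311, 311, 312, 312, 312, 311]
t=7: [311, 311, 311, 311, 311, 311, 311, 311, 311]
t=8: [311, 311, 311, 311, 311, 311, 311, 311, 311]
t=9: [311, 311, 311, 311, 311, 311, 311, 311, 311]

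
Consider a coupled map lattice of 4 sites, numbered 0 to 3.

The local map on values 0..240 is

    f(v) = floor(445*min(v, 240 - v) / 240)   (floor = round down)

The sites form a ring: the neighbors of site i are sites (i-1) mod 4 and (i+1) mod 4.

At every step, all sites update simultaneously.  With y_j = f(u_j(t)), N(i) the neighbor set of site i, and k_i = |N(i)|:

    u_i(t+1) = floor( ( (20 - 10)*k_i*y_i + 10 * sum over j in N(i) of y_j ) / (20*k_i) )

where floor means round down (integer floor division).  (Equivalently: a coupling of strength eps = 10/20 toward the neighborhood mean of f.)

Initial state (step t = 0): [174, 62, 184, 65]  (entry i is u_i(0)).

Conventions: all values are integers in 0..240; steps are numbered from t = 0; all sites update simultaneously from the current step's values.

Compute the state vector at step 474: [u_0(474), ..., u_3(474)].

Answer: [64, 64, 64, 64]
Key observation: The state at step 32, [129, 129, 129, 129], reappears at step 43: the system is in a cycle of period 11 from step 32 on.  Therefore the state at step 474 equals the state at step 32 + ((474 - 32) mod 11) = 34, which is [64, 64, 64, 64].

Derivation:
t=0: [174, 62, 184, 65]
t=1: [119, 113, 110, 116]
t=2: [216, 210, 207, 213]
t=3: [48, 53, 56, 51]
t=4: [92, 97, 99, 95]
t=5: [173, 177, 180, 176]
t=6: [120, 116, 114, 117]
t=7: [218, 215, 213, 216]
t=8: [42, 45, 47, 44]
t=9: [79, 82, 84, 81]
t=10: [148, 151, 153, 150]
t=11: [167, 165, 163, 165]
t=12: [137, 138, 140, 138]
t=13: [189, 188, 187, 188]
t=14: [95, 96, 97, 96]
t=15: [177, 177, 178, 177]
t=16: [116, 115, 115, 115]
t=17: [214, 213, 213, 213]
t=18: [49, 49, 50, 49]
t=19: [90, 90, 91, 90]
t=20: [166, 166, 167, 166]
t=21: [137, 136, 136, 136]
t=22: [191, 191, 192, 191]
t=23: [90, 89, 89, 89]
t=24: [165, 165, 165, 165]
t=25: [139, 139, 139, 139]
t=26: [187, 187, 187, 187]
t=27: [98, 98, 98, 98]
t=28: [181, 181, 181, 181]
t=29: [109, 109, 109, 109]
t=30: [202, 202, 202, 202]
t=31: [70, 70, 70, 70]
t=32: [129, 129, 129, 129]
t=33: [205, 205, 205, 205]
t=34: [64, 64, 64, 64]
t=35: [118, 118, 118, 118]
t=36: [218, 218, 218, 218]
t=37: [40, 40, 40, 40]
t=38: [74, 74, 74, 74]
t=39: [137, 137, 137, 137]
t=40: [190, 190, 190, 190]
t=41: [92, 92, 92, 92]
t=42: [170, 170, 170, 170]
t=43: [129, 129, 129, 129]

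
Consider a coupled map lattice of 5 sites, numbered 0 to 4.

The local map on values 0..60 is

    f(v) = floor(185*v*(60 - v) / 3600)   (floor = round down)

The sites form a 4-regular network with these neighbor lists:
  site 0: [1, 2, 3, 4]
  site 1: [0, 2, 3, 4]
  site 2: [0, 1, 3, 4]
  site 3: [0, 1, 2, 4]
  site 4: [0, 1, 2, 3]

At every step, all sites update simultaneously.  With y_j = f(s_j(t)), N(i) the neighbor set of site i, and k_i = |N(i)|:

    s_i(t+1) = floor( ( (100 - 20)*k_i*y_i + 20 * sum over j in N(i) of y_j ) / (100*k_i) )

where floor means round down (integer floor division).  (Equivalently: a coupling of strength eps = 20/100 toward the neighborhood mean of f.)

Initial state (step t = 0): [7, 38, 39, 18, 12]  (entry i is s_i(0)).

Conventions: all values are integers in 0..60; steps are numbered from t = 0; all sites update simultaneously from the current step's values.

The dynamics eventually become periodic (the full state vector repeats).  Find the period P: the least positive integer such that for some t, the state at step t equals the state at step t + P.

Answer: 2
Key observation: The state at step 5, [37, 37, 37, 37, 37], reappears at step 7 — and no state repeats earlier — so the cycle the system enters has period 2.

Derivation:
t=0: [7, 38, 39, 18, 12]
t=1: [22, 40, 40, 37, 30]
t=2: [42, 41, 41, 42, 45]
t=3: [38, 39, 39, 38, 35]
t=4: [42, 42, 42, 42, 43]
t=5: [37, 37, 37, 37, 37]
t=6: [43, 43, 43, 43, 43]
t=7: [37, 37, 37, 37, 37]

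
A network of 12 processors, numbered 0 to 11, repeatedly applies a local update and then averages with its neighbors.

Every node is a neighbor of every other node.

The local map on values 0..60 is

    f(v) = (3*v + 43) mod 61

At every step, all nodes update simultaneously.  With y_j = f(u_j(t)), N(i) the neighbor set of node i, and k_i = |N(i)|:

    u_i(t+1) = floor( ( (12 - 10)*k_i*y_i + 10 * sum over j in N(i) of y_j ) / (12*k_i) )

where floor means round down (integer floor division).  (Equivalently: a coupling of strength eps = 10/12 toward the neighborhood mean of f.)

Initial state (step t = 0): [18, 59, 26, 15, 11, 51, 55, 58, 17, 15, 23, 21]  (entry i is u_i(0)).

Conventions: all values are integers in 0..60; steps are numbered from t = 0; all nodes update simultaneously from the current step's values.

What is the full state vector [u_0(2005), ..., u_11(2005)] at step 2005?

Simulating step by step:
t=0: [18, 59, 26, 15, 11, 51, 55, 58, 17, 15, 23, 21]
t=1: [33, 33, 35, 32, 31, 31, 32, 33, 33, 32, 35, 34]
t=2: [19, 19, 20, 19, 19, 19, 19, 19, 19, 19, 20, 19]
t=3: [39, 39, 39, 39, 39, 39, 39, 39, 39, 39, 39, 39]
t=4: [38, 38, 38, 38, 38, 38, 38, 38, 38, 38, 38, 38]
t=5: [35, 35, 35, 35, 35, 35, 35, 35, 35, 35, 35, 35]
t=6: [26, 26, 26, 26, 26, 26, 26, 26, 26, 26, 26, 26]
t=7: [60, 60, 60, 60, 60, 60, 60, 60, 60, 60, 60, 60]
t=8: [40, 40, 40, 40, 40, 40, 40, 40, 40, 40, 40, 40]
t=9: [41, 41, 41, 41, 41, 41, 41, 41, 41, 41, 41, 41]
t=10: [44, 44, 44, 44, 44, 44, 44, 44, 44, 44, 44, 44]
t=11: [53, 53, 53, 53, 53, 53, 53, 53, 53, 53, 53, 53]
t=12: [19, 19, 19, 19, 19, 19, 19, 19, 19, 19, 19, 19]
t=13: [39, 39, 39, 39, 39, 39, 39, 39, 39, 39, 39, 39]

Answer: [35, 35, 35, 35, 35, 35, 35, 35, 35, 35, 35, 35]
Key observation: The state at step 3, [39, 39, 39, 39, 39, 39, 39, 39, 39, 39, 39, 39], reappears at step 13: the system is in a cycle of period 10 from step 3 on.  Therefore the state at step 2005 equals the state at step 3 + ((2005 - 3) mod 10) = 5, which is [35, 35, 35, 35, 35, 35, 35, 35, 35, 35, 35, 35].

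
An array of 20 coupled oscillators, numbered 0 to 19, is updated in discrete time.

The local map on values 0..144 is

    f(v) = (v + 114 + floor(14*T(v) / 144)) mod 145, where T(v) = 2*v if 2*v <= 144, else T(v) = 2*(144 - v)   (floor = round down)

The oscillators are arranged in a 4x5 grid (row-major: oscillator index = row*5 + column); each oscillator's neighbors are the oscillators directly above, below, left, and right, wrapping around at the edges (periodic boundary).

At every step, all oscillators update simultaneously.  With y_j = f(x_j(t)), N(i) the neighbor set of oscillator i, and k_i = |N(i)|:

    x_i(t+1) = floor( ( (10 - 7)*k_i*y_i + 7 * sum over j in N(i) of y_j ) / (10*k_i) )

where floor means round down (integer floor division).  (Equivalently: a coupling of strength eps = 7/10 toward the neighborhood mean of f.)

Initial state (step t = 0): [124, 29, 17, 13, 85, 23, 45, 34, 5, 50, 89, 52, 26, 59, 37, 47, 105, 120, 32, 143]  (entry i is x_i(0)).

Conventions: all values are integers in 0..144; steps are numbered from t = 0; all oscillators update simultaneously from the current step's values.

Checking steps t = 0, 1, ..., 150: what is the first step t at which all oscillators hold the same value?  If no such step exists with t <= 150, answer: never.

Simulating step by step:
t=0: [124, 29, 17, 13, 85, 23, 45, 34, 5, 50, 89, 52, 26, 59, 37, 47, 105, 120, 32, 143]  (not all equal)
t=1: [69, 59, 81, 95, 83, 79, 38, 50, 71, 67, 57, 39, 30, 36, 47, 69, 50, 66, 67, 52]  (not all equal)
t=2: [52, 38, 51, 61, 54, 44, 29, 31, 44, 49, 37, 19, 19, 26, 30, 41, 35, 39, 43, 42]  (not all equal)
t=3: [24, 16, 22, 30, 30, 19, 31, 34, 19, 21, 35, 69, 68, 31, 11, 17, 34, 38, 19, 18]  (not all equal)
t=4: [113, 91, 70, 74, 74, 92, 59, 60, 68, 112, 81, 28, 29, 80, 88, 92, 60, 62, 68, 110]  (not all equal)
t=5: [73, 59, 52, 53, 72, 69, 43, 37, 57, 68, 55, 25, 26, 48, 71, 69, 44, 38, 57, 68]  (not all equal)
t=6: [50, 33, 26, 37, 49, 43, 49, 19, 32, 49, 62, 56, 34, 30, 43, 43, 49, 19, 32, 49]  (not all equal)
t=7: [21, 16, 51, 11, 24, 27, 42, 48, 33, 21, 29, 29, 57, 8, 23, 27, 42, 48, 33, 21]  (not all equal)
t=8: [90, 75, 63, 70, 137, 52, 34, 24, 75, 92, 26, 14, 42, 70, 113, 52, 34, 24, 75, 92]  (not all equal)
t=9: [60, 40, 81, 61, 78, 35, 65, 65, 72, 70, 49, 45, 87, 54, 60, 35, 65, 65, 72, 70]  (not all equal)
t=10: [28, 38, 44, 52, 50, 31, 30, 54, 46, 44, 22, 39, 45, 47, 40, 31, 30, 54, 46, 44]  (not all equal)
t=11: [10, 9, 25, 25, 21, 31, 13, 22, 26, 19, 49, 34, 25, 22, 41, 31, 13, 22, 26, 19]  (not all equal)
t=12: [85, 129, 138, 92, 136, 74, 87, 114, 97, 69, 14, 77, 117, 70, 81, 74, 87, 114, 97, 69]  (not all equal)
t=13: [75, 83, 93, 85, 73, 71, 73, 86, 68, 67, 79, 79, 77, 68, 68, 71, 73, 86, 68, 67]  (not all equal)
t=14: [56, 60, 66, 59, 55, 54, 58, 60, 55, 51, 55, 58, 60, 51, 51, 54, 58, 60, 55, 51]  (not all equal)
t=15: [35, 39, 41, 37, 33, 33, 37, 39, 34, 31, 33, 37, 37, 32, 29, 33, 37, 39, 34, 31]  (not all equal)
t=16: [9, 13, 15, 11, 8, 8, 12, 13, 9, 6, 8, 12, 12, 8, 5, 8, 12, 13, 9, 6]  (not all equal)
t=17: [124, 128, 129, 125, 123, 123, 127, 128, 124, 121, 123, 127, 127, 123, 121, 123, 127, 128, 124, 121]  (not all equal)
t=18: [96, 98, 99, 97, 95, 96, 98, 98, 96, 95, 96, 98, 98, 96, 94, 96, 98, 98, 96, 95]  (not all equal)
t=19: [74, 75, 75, 74, 73, 74, 74, 75, 74, 73, 73, 74, 74, 73, 73, 74, 74, 75, 74, 73]  (not all equal)
t=20: [56, 56, 56, 56, 55, 55, 56, 56, 55, 55, 55, 55, 56, 55, 55, 55, 56, 56, 55, 55]  (not all equal)
t=21: [34, 35, 35, 34, 34, 34, 34, 34, 34, 34, 34, 34, 34, 34, 34, 34, 34, 34, 34, 34]  (not all equal)
t=22: [9, 9, 9, 9, 9, 9, 9, 9, 9, 9, 9, 9, 9, 9, 9, 9, 9, 9, 9, 9]  (all equal)

Answer: 22
Key observation: Synchronization is absorbing here: once all oscillators are equal they stay equal, and step 22 is the first all-equal step.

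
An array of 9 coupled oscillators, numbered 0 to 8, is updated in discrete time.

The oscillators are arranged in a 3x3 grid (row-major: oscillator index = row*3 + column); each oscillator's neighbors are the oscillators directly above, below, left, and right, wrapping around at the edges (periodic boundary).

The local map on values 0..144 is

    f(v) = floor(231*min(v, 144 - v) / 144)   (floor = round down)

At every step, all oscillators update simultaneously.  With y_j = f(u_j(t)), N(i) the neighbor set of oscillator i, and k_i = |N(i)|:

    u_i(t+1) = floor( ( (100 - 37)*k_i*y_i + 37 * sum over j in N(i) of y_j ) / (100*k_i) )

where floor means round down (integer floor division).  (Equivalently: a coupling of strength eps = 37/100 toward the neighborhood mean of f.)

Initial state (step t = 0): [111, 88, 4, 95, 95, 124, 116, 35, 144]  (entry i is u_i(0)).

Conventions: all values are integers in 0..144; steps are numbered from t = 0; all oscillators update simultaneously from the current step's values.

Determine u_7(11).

Answer: u_7(11) = 74

Derivation:
t=0: [111, 88, 4, 95, 95, 124, 116, 35, 144]
t=1: [52, 73, 19, 68, 72, 35, 44, 54, 12]
t=2: [82, 100, 43, 98, 106, 60, 71, 83, 34]
t=3: [92, 74, 72, 80, 68, 84, 101, 88, 68]
t=4: [89, 107, 109, 97, 105, 100, 78, 92, 102]
t=5: [82, 63, 61, 77, 65, 68, 95, 79, 71]
t=6: [97, 101, 100, 103, 104, 107, 88, 102, 107]
t=7: [74, 68, 68, 67, 64, 61, 80, 68, 63]
t=8: [110, 108, 107, 105, 103, 99, 103, 106, 102]
t=9: [56, 57, 60, 62, 64, 68, 63, 61, 65]
t=10: [91, 92, 96, 99, 100, 105, 99, 97, 102]
t=11: [81, 80, 75, 72, 71, 65, 73, 74, 68]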